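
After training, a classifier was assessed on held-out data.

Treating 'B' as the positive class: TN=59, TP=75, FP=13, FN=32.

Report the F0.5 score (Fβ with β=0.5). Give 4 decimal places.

Fβ = (1+β²)·TP / ((1+β²)·TP + β²·FN + FP), with β²=1/4
= 1.25·75 / (1.25·75 + 0.25·32 + 13) = 0.8170

0.8170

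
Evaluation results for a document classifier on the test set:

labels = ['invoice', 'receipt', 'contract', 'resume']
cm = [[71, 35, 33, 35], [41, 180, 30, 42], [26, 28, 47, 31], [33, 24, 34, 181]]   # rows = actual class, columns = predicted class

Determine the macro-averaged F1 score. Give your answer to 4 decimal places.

Per-class F1 score (2·TP/(2·TP+FP+FN)):
  invoice: TP=71, FP=41+26+33=100, FN=35+33+35=103 → 142/345 = 0.41159
  receipt: TP=180, FP=35+28+24=87, FN=41+30+42=113 → 360/560 = 0.64286
  contract: TP=47, FP=33+30+34=97, FN=26+28+31=85 → 94/276 = 0.34058
  resume: TP=181, FP=35+42+31=108, FN=33+24+34=91 → 362/561 = 0.64528
Macro-F1 score = mean = (0.41159 + 0.64286 + 0.34058 + 0.64528) / 4 = 0.5101

0.5101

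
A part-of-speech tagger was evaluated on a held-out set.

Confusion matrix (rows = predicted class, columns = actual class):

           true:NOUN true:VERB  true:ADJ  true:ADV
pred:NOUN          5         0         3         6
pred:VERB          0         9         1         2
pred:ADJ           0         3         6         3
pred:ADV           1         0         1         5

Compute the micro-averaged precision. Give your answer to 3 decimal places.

0.556

Micro-averaging pools counts across classes: ΣTP=25, ΣFP=20, ΣFN=20.
Micro-precision = TP/(TP+FP) on pooled counts = 0.556 (equals overall accuracy in single-label multiclass).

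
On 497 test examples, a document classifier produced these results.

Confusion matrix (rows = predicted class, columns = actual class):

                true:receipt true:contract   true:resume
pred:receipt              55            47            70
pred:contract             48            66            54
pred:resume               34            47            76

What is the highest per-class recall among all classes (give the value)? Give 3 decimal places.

0.413

Per-class recall (TP/(TP+FN)):
  receipt: TP=55, FN=48+34=82 → 55/137 = 0.4015
  contract: TP=66, FN=47+47=94 → 66/160 = 0.4125
  resume: TP=76, FN=70+54=124 → 76/200 = 0.3800
Highest is class 'contract' with recall = 0.413.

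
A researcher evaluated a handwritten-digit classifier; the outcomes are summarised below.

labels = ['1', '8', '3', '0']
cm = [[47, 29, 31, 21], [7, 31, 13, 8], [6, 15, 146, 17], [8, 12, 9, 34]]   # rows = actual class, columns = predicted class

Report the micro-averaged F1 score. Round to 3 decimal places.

0.594

Micro-averaging pools counts across classes: ΣTP=258, ΣFP=176, ΣFN=176.
Micro-F1 score = 2·TP/(2·TP+FP+FN) on pooled counts = 0.594 (equals overall accuracy in single-label multiclass).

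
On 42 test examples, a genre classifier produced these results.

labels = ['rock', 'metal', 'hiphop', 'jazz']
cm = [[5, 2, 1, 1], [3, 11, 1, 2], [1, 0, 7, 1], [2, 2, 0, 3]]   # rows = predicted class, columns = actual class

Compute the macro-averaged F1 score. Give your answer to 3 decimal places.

0.598

Per-class F1 score (2·TP/(2·TP+FP+FN)):
  rock: TP=5, FP=2+1+1=4, FN=3+1+2=6 → 10/20 = 0.5000
  metal: TP=11, FP=3+1+2=6, FN=2+0+2=4 → 22/32 = 0.6875
  hiphop: TP=7, FP=1+0+1=2, FN=1+1+0=2 → 14/18 = 0.7778
  jazz: TP=3, FP=2+2+0=4, FN=1+2+1=4 → 6/14 = 0.4286
Macro-F1 score = mean = (0.5000 + 0.6875 + 0.7778 + 0.4286) / 4 = 0.598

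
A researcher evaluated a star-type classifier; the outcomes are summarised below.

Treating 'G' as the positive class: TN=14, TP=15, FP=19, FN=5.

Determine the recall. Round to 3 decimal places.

0.750

Recall = TP/(TP+FN) = 15/(15+5) = 15/20 = 0.750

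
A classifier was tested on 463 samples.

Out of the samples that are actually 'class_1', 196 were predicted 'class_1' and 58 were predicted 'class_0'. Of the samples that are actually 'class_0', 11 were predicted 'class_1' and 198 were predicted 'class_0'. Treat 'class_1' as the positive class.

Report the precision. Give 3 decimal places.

0.947

Precision = TP/(TP+FP) = 196/(196+11) = 196/207 = 0.947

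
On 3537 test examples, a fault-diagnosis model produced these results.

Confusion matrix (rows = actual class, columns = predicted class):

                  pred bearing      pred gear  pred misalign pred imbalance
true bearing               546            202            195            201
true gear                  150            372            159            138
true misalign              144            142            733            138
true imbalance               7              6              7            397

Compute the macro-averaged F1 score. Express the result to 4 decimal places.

0.5744

Per-class F1 score (2·TP/(2·TP+FP+FN)):
  bearing: TP=546, FP=150+144+7=301, FN=202+195+201=598 → 1092/1991 = 0.54847
  gear: TP=372, FP=202+142+6=350, FN=150+159+138=447 → 744/1541 = 0.48280
  misalign: TP=733, FP=195+159+7=361, FN=144+142+138=424 → 1466/2251 = 0.65127
  imbalance: TP=397, FP=201+138+138=477, FN=7+6+7=20 → 794/1291 = 0.61503
Macro-F1 score = mean = (0.54847 + 0.48280 + 0.65127 + 0.61503) / 4 = 0.5744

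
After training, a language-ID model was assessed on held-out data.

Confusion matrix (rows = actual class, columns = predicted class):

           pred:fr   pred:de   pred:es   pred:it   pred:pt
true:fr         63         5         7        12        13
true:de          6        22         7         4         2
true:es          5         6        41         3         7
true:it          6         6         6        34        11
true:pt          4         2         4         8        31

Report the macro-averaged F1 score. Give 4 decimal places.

0.5928

Per-class F1 score (2·TP/(2·TP+FP+FN)):
  fr: TP=63, FP=6+5+6+4=21, FN=5+7+12+13=37 → 126/184 = 0.68478
  de: TP=22, FP=5+6+6+2=19, FN=6+7+4+2=19 → 44/82 = 0.53659
  es: TP=41, FP=7+7+6+4=24, FN=5+6+3+7=21 → 82/127 = 0.64567
  it: TP=34, FP=12+4+3+8=27, FN=6+6+6+11=29 → 68/124 = 0.54839
  pt: TP=31, FP=13+2+7+11=33, FN=4+2+4+8=18 → 62/113 = 0.54867
Macro-F1 score = mean = (0.68478 + 0.53659 + 0.64567 + 0.54839 + 0.54867) / 5 = 0.5928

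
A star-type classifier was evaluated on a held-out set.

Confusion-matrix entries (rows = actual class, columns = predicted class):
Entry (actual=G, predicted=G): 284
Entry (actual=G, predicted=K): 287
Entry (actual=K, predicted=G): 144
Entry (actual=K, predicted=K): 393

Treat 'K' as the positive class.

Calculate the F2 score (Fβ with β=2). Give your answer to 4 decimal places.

0.6948

Fβ = (1+β²)·TP / ((1+β²)·TP + β²·FN + FP), with β²=4
= 5·393 / (5·393 + 4·144 + 287) = 0.6948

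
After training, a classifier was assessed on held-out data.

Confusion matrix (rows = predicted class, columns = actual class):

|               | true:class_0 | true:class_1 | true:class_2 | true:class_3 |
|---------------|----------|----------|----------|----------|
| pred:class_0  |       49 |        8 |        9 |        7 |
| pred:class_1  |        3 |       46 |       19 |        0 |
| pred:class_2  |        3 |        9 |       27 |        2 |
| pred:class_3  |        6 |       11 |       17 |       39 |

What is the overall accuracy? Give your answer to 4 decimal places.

0.6314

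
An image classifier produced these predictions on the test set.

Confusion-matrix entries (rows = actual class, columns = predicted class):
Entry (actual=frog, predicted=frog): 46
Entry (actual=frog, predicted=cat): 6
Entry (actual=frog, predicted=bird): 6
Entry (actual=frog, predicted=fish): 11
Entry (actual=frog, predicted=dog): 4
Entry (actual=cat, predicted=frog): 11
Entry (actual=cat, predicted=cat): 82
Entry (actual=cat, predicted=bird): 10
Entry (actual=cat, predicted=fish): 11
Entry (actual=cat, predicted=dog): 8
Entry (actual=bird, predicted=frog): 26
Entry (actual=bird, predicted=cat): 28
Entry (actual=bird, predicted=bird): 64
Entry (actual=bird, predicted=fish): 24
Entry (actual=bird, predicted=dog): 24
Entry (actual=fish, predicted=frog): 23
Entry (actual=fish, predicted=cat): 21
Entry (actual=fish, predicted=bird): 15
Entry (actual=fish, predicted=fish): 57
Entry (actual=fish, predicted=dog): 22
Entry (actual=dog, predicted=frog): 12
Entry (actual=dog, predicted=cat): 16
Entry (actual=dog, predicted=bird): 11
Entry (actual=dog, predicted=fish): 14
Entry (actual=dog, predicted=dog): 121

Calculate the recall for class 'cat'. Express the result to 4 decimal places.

0.6721

Take TP from the diagonal, FP from the rest of the 'cat' prediction marginal, FN from the rest of the 'cat' actual marginal.
recall = TP/(TP+FN).
cat: TP=82, FN=11+10+11+8=40 → 82/122 = 0.67213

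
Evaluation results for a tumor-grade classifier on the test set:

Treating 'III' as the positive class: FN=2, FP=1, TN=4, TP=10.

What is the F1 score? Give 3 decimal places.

0.870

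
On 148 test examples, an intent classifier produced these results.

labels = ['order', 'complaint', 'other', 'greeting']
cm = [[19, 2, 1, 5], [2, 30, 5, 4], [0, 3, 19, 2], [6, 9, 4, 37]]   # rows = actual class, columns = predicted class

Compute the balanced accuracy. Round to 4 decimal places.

Balanced accuracy = mean of per-class recall.
  order: recall = 19/27 = 0.70370
  complaint: recall = 30/41 = 0.73171
  other: recall = 19/24 = 0.79167
  greeting: recall = 37/56 = 0.66071
Mean = (0.70370 + 0.73171 + 0.79167 + 0.66071) / 4 = 0.7219

0.7219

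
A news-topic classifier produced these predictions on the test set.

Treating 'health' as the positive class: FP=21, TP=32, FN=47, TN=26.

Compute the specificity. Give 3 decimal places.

0.553

Specificity = TN/(TN+FP) = 26/(26+21) = 0.553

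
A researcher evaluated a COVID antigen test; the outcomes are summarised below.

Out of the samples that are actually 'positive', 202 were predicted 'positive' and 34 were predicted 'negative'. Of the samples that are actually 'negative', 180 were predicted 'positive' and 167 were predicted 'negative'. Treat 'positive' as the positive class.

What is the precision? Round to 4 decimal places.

0.5288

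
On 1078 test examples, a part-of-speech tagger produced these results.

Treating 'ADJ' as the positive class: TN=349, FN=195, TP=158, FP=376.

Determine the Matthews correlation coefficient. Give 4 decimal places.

MCC = (TP·TN − FP·FN) / √((TP+FP)(TP+FN)(TN+FP)(TN+FN))
Numerator = 158·349 − 376·195 = -18178
Denominator = √(534·353·725·544) = √74345188800 = 272663.1416
MCC = -18178 / 272663.1416 = -0.0667

-0.0667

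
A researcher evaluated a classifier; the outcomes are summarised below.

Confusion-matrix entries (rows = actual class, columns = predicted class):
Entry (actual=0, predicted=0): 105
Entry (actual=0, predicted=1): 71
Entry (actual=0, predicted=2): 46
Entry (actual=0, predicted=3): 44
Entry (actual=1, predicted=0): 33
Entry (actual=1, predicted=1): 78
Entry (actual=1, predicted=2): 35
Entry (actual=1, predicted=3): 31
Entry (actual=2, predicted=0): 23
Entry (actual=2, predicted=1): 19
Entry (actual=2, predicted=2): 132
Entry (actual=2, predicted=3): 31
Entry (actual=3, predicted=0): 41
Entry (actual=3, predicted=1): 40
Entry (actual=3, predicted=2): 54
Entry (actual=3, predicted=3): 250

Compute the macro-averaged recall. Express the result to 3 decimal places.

Per-class recall (TP/(TP+FN)):
  0: TP=105, FN=71+46+44=161 → 105/266 = 0.3947
  1: TP=78, FN=33+35+31=99 → 78/177 = 0.4407
  2: TP=132, FN=23+19+31=73 → 132/205 = 0.6439
  3: TP=250, FN=41+40+54=135 → 250/385 = 0.6494
Macro-recall = mean = (0.3947 + 0.4407 + 0.6439 + 0.6494) / 4 = 0.532

0.532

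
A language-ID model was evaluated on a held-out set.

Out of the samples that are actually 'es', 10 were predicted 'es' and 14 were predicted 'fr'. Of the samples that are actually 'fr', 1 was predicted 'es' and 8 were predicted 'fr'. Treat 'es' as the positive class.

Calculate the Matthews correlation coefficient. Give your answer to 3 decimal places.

0.289

MCC = (TP·TN − FP·FN) / √((TP+FP)(TP+FN)(TN+FP)(TN+FN))
Numerator = 10·8 − 1·14 = 66
Denominator = √(11·24·9·22) = √52272 = 228.6307
MCC = 66 / 228.6307 = 0.289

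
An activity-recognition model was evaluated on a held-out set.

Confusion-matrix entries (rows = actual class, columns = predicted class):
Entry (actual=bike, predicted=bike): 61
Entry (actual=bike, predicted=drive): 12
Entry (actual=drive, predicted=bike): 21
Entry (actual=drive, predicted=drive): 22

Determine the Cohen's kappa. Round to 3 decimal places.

Observed agreement pₒ = trace/N = 83/116 = 0.7155
Expected agreement pₑ = Σ (rowᵢ·colᵢ)/N² = (73·82 + 43·34)/116² = 0.5535
κ = (pₒ − pₑ)/(1 − pₑ) = (0.7155 − 0.5535)/(1 − 0.5535) = 0.363

0.363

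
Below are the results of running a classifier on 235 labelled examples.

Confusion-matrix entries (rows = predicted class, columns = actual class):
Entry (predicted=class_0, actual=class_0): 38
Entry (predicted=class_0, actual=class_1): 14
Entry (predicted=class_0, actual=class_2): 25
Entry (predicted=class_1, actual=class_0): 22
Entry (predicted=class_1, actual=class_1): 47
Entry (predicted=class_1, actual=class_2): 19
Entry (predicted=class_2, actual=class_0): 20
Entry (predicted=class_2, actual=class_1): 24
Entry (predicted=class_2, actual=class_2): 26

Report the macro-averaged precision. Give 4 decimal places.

Per-class precision (TP/(TP+FP)):
  class_0: TP=38, FP=14+25=39 → 38/77 = 0.49351
  class_1: TP=47, FP=22+19=41 → 47/88 = 0.53409
  class_2: TP=26, FP=20+24=44 → 26/70 = 0.37143
Macro-precision = mean = (0.49351 + 0.53409 + 0.37143) / 3 = 0.4663

0.4663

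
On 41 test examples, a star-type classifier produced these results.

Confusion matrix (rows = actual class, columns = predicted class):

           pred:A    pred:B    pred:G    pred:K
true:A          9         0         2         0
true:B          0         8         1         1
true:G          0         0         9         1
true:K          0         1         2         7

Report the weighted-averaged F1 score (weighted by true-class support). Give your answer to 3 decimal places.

Per-class F1 score (2·TP/(2·TP+FP+FN)):
  A: TP=9, FP=0+0+0=0, FN=0+2+0=2 → 18/20 = 0.9000
  B: TP=8, FP=0+0+1=1, FN=0+1+1=2 → 16/19 = 0.8421
  G: TP=9, FP=2+1+2=5, FN=0+0+1=1 → 18/24 = 0.7500
  K: TP=7, FP=0+1+1=2, FN=0+1+2=3 → 14/19 = 0.7368
Weighted-F1 score = Σ (supportᵢ/N)·F1 scoreᵢ with N=41: (11/41)·0.9000 + (10/41)·0.8421 + (10/41)·0.7500 + (10/41)·0.7368 = 0.809

0.809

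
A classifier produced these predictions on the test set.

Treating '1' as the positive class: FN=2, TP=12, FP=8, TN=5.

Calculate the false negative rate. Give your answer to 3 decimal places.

FNR = FN/(FN+TP) = 2/(2+12) = 0.143

0.143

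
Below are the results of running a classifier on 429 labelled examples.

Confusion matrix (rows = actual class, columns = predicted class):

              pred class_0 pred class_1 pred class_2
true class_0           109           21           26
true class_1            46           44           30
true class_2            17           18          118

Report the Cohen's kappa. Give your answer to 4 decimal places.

0.4381

Observed agreement pₒ = trace/N = 271/429 = 0.63170
Expected agreement pₑ = Σ (rowᵢ·colᵢ)/N² = (156·172 + 120·83 + 153·174)/429² = 0.34456
κ = (pₒ − pₑ)/(1 − pₑ) = (0.63170 − 0.34456)/(1 − 0.34456) = 0.4381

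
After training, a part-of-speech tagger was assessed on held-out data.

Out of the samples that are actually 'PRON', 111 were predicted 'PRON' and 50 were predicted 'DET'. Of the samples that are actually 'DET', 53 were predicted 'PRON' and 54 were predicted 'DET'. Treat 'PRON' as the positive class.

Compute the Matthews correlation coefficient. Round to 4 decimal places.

MCC = (TP·TN − FP·FN) / √((TP+FP)(TP+FN)(TN+FP)(TN+FN))
Numerator = 111·54 − 53·50 = 3344
Denominator = √(164·161·107·104) = √293823712 = 17141.2868
MCC = 3344 / 17141.2868 = 0.1951

0.1951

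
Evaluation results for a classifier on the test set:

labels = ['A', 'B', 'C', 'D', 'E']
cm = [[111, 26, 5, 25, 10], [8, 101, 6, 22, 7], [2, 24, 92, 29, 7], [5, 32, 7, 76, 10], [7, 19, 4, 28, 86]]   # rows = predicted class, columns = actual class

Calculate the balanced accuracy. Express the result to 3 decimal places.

Balanced accuracy = mean of per-class recall.
  A: recall = 111/133 = 0.8346
  B: recall = 101/202 = 0.5000
  C: recall = 92/114 = 0.8070
  D: recall = 76/180 = 0.4222
  E: recall = 86/120 = 0.7167
Mean = (0.8346 + 0.5000 + 0.8070 + 0.4222 + 0.7167) / 5 = 0.656

0.656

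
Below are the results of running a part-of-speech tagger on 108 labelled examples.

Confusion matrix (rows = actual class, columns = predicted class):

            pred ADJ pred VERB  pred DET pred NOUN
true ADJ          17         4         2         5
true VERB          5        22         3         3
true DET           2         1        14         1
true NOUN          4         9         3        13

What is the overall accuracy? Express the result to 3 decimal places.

0.611

Accuracy = trace / total = (17+22+14+13=66) / 108 = 66/108 = 0.611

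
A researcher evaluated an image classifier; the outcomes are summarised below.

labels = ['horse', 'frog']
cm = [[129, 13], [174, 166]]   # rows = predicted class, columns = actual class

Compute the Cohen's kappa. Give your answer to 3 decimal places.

Observed agreement pₒ = trace/N = 295/482 = 0.6120
Expected agreement pₑ = Σ (rowᵢ·colᵢ)/N² = (303·142 + 179·340)/482² = 0.4472
κ = (pₒ − pₑ)/(1 − pₑ) = (0.6120 − 0.4472)/(1 − 0.4472) = 0.298

0.298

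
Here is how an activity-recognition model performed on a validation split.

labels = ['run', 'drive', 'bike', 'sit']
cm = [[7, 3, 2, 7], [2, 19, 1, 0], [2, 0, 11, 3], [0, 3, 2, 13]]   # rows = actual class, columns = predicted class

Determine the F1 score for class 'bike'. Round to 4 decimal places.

0.6875

Treat 'bike' as positive and all other classes as negative.
F1 score = 2·TP/(2·TP+FP+FN).
bike: TP=11, FP=2+1+2=5, FN=2+0+3=5 → 22/32 = 0.68750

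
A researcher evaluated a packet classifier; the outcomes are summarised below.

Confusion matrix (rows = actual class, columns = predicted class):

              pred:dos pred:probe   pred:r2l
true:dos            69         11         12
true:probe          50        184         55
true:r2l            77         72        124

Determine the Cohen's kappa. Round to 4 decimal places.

Observed agreement pₒ = trace/N = 377/654 = 0.57645
Expected agreement pₑ = Σ (rowᵢ·colᵢ)/N² = (92·196 + 289·267 + 273·191)/654² = 0.34448
κ = (pₒ − pₑ)/(1 − pₑ) = (0.57645 − 0.34448)/(1 − 0.34448) = 0.3539

0.3539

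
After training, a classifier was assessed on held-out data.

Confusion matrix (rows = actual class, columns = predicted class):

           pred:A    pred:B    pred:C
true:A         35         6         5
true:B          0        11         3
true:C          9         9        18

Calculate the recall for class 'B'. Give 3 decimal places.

0.786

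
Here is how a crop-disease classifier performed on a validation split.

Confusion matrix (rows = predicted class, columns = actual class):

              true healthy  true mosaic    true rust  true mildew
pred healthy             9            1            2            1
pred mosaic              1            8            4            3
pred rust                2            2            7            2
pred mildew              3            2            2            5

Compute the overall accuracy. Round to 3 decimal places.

0.537

Accuracy = trace / total = (9+8+7+5=29) / 54 = 29/54 = 0.537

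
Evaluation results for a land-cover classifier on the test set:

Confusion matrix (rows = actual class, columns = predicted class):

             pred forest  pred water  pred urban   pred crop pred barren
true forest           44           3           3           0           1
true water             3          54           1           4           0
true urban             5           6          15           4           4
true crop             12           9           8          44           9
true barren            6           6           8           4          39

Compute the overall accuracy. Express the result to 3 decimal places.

Accuracy = trace / total = (44+54+15+44+39=196) / 292 = 196/292 = 0.671

0.671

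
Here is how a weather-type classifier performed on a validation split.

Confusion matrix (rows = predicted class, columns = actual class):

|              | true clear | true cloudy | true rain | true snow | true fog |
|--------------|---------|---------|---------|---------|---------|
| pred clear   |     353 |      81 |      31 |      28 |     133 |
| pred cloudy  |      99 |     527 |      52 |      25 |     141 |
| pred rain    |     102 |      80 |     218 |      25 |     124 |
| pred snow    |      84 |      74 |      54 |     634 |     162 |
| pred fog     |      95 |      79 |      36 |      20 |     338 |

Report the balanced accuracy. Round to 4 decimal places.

0.5817

Balanced accuracy = mean of per-class recall.
  clear: recall = 353/733 = 0.48158
  cloudy: recall = 527/841 = 0.62663
  rain: recall = 218/391 = 0.55754
  snow: recall = 634/732 = 0.86612
  fog: recall = 338/898 = 0.37639
Mean = (0.48158 + 0.62663 + 0.55754 + 0.86612 + 0.37639) / 5 = 0.5817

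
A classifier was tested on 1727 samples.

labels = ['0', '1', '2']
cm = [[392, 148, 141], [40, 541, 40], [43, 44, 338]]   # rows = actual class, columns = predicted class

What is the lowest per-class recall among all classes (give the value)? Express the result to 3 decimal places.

Per-class recall (TP/(TP+FN)):
  0: TP=392, FN=148+141=289 → 392/681 = 0.5756
  1: TP=541, FN=40+40=80 → 541/621 = 0.8712
  2: TP=338, FN=43+44=87 → 338/425 = 0.7953
Lowest is class '0' with recall = 0.576.

0.576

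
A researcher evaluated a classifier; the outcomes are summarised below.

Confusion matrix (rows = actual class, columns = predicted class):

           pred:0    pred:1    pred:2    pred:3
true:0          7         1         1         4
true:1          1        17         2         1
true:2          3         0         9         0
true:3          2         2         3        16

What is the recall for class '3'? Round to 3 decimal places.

One-vs-rest for '3': TP = diagonal; FP = other classes predicted '3'; FN = '3' predicted as other.
recall = TP/(TP+FN).
3: TP=16, FN=2+2+3=7 → 16/23 = 0.6957

0.696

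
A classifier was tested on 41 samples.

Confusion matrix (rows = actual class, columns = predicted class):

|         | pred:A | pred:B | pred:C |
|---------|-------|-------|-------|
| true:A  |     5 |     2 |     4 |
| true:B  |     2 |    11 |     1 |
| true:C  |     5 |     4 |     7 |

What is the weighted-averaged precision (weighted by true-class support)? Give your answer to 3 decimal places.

0.560

Per-class precision (TP/(TP+FP)):
  A: TP=5, FP=2+5=7 → 5/12 = 0.4167
  B: TP=11, FP=2+4=6 → 11/17 = 0.6471
  C: TP=7, FP=4+1=5 → 7/12 = 0.5833
Weighted-precision = Σ (supportᵢ/N)·precisionᵢ with N=41: (11/41)·0.4167 + (14/41)·0.6471 + (16/41)·0.5833 = 0.560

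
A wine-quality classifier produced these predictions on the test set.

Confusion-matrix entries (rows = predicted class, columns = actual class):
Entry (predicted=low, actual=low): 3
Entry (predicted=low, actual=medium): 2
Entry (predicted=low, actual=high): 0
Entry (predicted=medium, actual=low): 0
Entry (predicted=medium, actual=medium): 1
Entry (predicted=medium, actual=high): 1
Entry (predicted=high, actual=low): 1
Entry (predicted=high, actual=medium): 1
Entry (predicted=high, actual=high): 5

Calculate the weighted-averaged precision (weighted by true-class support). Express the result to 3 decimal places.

0.620

Per-class precision (TP/(TP+FP)):
  low: TP=3, FP=2+0=2 → 3/5 = 0.6000
  medium: TP=1, FP=0+1=1 → 1/2 = 0.5000
  high: TP=5, FP=1+1=2 → 5/7 = 0.7143
Weighted-precision = Σ (supportᵢ/N)·precisionᵢ with N=14: (4/14)·0.6000 + (4/14)·0.5000 + (6/14)·0.7143 = 0.620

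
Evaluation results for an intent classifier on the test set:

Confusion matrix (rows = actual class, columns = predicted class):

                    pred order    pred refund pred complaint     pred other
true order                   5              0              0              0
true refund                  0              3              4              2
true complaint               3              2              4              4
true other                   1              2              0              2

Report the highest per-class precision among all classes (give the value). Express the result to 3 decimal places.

0.556

Per-class precision (TP/(TP+FP)):
  order: TP=5, FP=0+3+1=4 → 5/9 = 0.5556
  refund: TP=3, FP=0+2+2=4 → 3/7 = 0.4286
  complaint: TP=4, FP=0+4+0=4 → 4/8 = 0.5000
  other: TP=2, FP=0+2+4=6 → 2/8 = 0.2500
Highest is class 'order' with precision = 0.556.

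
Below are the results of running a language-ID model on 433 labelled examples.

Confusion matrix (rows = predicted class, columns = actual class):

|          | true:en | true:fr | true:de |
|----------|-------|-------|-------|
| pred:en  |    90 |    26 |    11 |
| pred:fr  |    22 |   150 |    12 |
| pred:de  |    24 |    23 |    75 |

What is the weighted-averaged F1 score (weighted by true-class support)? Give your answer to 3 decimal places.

0.729

Per-class F1 score (2·TP/(2·TP+FP+FN)):
  en: TP=90, FP=26+11=37, FN=22+24=46 → 180/263 = 0.6844
  fr: TP=150, FP=22+12=34, FN=26+23=49 → 300/383 = 0.7833
  de: TP=75, FP=24+23=47, FN=11+12=23 → 150/220 = 0.6818
Weighted-F1 score = Σ (supportᵢ/N)·F1 scoreᵢ with N=433: (136/433)·0.6844 + (199/433)·0.7833 + (98/433)·0.6818 = 0.729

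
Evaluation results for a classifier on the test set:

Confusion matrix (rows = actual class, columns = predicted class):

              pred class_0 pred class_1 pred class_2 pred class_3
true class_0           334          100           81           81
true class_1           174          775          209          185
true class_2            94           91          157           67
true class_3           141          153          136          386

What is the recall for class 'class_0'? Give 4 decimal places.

0.5604

Take TP from the diagonal, FP from the rest of the 'class_0' prediction marginal, FN from the rest of the 'class_0' actual marginal.
recall = TP/(TP+FN).
class_0: TP=334, FN=100+81+81=262 → 334/596 = 0.56040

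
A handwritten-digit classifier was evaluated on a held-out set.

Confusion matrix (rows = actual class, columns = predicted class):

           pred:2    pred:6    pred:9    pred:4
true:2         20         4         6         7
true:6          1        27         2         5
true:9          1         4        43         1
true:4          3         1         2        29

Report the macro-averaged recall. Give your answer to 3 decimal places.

0.755

Per-class recall (TP/(TP+FN)):
  2: TP=20, FN=4+6+7=17 → 20/37 = 0.5405
  6: TP=27, FN=1+2+5=8 → 27/35 = 0.7714
  9: TP=43, FN=1+4+1=6 → 43/49 = 0.8776
  4: TP=29, FN=3+1+2=6 → 29/35 = 0.8286
Macro-recall = mean = (0.5405 + 0.7714 + 0.8776 + 0.8286) / 4 = 0.755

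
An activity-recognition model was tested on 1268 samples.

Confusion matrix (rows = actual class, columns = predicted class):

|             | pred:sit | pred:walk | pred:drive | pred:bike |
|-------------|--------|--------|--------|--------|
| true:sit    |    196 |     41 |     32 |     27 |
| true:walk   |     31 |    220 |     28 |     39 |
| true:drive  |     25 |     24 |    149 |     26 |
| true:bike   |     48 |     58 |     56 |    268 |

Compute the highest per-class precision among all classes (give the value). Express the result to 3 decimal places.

0.744

Per-class precision (TP/(TP+FP)):
  sit: TP=196, FP=31+25+48=104 → 196/300 = 0.6533
  walk: TP=220, FP=41+24+58=123 → 220/343 = 0.6414
  drive: TP=149, FP=32+28+56=116 → 149/265 = 0.5623
  bike: TP=268, FP=27+39+26=92 → 268/360 = 0.7444
Highest is class 'bike' with precision = 0.744.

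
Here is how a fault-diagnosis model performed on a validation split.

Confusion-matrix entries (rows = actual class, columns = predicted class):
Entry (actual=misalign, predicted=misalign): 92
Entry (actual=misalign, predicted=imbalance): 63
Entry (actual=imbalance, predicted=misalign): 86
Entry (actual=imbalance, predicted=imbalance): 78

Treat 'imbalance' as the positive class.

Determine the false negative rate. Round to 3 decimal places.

0.524

FNR = FN/(FN+TP) = 86/(86+78) = 0.524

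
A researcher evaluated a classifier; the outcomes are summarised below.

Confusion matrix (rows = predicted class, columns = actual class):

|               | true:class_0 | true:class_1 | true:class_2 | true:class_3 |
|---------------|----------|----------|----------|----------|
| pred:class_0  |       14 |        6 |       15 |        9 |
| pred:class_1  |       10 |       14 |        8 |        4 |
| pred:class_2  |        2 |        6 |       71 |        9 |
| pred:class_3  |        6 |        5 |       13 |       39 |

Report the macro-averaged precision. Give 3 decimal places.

0.533

Per-class precision (TP/(TP+FP)):
  class_0: TP=14, FP=6+15+9=30 → 14/44 = 0.3182
  class_1: TP=14, FP=10+8+4=22 → 14/36 = 0.3889
  class_2: TP=71, FP=2+6+9=17 → 71/88 = 0.8068
  class_3: TP=39, FP=6+5+13=24 → 39/63 = 0.6190
Macro-precision = mean = (0.3182 + 0.3889 + 0.8068 + 0.6190) / 4 = 0.533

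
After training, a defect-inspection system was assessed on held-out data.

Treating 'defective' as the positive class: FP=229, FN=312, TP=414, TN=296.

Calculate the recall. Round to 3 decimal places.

0.570

Recall = TP/(TP+FN) = 414/(414+312) = 414/726 = 0.570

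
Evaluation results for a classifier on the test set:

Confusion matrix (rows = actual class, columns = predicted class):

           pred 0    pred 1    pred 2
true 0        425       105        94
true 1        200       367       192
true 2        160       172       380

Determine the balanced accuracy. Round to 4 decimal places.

Balanced accuracy = mean of per-class recall.
  0: recall = 425/624 = 0.68109
  1: recall = 367/759 = 0.48353
  2: recall = 380/712 = 0.53371
Mean = (0.68109 + 0.48353 + 0.53371) / 3 = 0.5661

0.5661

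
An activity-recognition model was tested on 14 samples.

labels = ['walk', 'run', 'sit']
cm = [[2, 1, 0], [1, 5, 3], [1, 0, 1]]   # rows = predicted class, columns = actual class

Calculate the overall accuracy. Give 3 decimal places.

Accuracy = trace / total = (2+5+1=8) / 14 = 8/14 = 0.571

0.571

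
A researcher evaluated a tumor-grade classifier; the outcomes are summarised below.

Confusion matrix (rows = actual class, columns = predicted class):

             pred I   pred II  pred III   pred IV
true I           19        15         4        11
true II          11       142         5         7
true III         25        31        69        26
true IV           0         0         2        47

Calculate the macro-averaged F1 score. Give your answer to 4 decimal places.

Per-class F1 score (2·TP/(2·TP+FP+FN)):
  I: TP=19, FP=11+25+0=36, FN=15+4+11=30 → 38/104 = 0.36538
  II: TP=142, FP=15+31+0=46, FN=11+5+7=23 → 284/353 = 0.80453
  III: TP=69, FP=4+5+2=11, FN=25+31+26=82 → 138/231 = 0.59740
  IV: TP=47, FP=11+7+26=44, FN=0+0+2=2 → 94/140 = 0.67143
Macro-F1 score = mean = (0.36538 + 0.80453 + 0.59740 + 0.67143) / 4 = 0.6097

0.6097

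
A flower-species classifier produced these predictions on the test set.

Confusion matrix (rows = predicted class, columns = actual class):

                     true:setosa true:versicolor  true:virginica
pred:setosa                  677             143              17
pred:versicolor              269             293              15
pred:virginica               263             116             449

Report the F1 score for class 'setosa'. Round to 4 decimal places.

0.6618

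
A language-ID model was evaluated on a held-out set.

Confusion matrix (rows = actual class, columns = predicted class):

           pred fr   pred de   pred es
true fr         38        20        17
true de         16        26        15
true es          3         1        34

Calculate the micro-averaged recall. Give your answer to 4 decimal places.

0.5765

Micro-averaging pools counts across classes: ΣTP=98, ΣFP=72, ΣFN=72.
Micro-recall = TP/(TP+FN) on pooled counts = 0.5765 (equals overall accuracy in single-label multiclass).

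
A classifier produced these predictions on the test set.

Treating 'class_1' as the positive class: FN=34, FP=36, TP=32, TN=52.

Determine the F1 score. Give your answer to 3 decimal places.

0.478

Precision = TP/(TP+FP) = 32/68 = 0.4706
Recall = TP/(TP+FN) = 32/66 = 0.4848
F1 = 2·TP/(2·TP+FP+FN) = 64/134 = 0.478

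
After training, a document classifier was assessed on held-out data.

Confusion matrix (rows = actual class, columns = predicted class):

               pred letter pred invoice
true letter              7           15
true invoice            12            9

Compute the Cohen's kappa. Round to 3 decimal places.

-0.252

Observed agreement pₒ = trace/N = 16/43 = 0.3721
Expected agreement pₑ = Σ (rowᵢ·colᵢ)/N² = (22·19 + 21·24)/43² = 0.4986
κ = (pₒ − pₑ)/(1 − pₑ) = (0.3721 − 0.4986)/(1 − 0.4986) = -0.252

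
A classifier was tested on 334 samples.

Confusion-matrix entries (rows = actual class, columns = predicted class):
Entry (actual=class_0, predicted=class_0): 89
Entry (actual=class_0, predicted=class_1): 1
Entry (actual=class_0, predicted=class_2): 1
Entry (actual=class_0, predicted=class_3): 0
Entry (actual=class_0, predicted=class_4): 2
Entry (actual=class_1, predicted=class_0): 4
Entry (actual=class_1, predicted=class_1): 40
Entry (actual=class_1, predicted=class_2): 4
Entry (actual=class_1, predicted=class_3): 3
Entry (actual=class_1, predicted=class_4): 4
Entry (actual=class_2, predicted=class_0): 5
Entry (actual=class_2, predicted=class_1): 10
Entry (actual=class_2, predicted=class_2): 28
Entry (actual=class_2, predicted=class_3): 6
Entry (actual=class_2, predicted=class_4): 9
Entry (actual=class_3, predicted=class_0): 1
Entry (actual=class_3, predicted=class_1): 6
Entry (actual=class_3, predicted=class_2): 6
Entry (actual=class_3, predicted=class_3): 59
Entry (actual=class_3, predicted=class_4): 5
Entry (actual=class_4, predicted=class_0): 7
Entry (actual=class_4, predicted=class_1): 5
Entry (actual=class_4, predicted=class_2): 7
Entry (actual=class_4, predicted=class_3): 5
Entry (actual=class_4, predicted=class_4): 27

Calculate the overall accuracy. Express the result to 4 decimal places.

Accuracy = trace / total = (89+40+28+59+27=243) / 334 = 243/334 = 0.7275

0.7275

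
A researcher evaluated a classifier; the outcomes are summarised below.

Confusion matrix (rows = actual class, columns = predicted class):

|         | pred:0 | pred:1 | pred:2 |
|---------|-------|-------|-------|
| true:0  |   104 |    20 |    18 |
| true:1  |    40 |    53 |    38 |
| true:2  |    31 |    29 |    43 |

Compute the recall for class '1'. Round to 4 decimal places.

0.4046

Treat '1' as positive and all other classes as negative.
recall = TP/(TP+FN).
1: TP=53, FN=40+38=78 → 53/131 = 0.40458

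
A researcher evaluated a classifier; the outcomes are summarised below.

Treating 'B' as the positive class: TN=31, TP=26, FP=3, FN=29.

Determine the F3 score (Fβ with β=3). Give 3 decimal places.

Fβ = (1+β²)·TP / ((1+β²)·TP + β²·FN + FP), with β²=9
= 10·26 / (10·26 + 9·29 + 3) = 0.496

0.496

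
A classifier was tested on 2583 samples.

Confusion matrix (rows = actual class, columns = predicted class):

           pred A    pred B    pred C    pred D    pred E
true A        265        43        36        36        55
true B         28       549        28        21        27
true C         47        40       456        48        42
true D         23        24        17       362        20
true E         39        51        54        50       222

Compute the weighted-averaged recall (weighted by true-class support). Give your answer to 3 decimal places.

Per-class recall (TP/(TP+FN)):
  A: TP=265, FN=43+36+36+55=170 → 265/435 = 0.6092
  B: TP=549, FN=28+28+21+27=104 → 549/653 = 0.8407
  C: TP=456, FN=47+40+48+42=177 → 456/633 = 0.7204
  D: TP=362, FN=23+24+17+20=84 → 362/446 = 0.8117
  E: TP=222, FN=39+51+54+50=194 → 222/416 = 0.5337
Weighted-recall = Σ (supportᵢ/N)·recallᵢ with N=2583: (435/2583)·0.6092 + (653/2583)·0.8407 + (633/2583)·0.7204 + (446/2583)·0.8117 + (416/2583)·0.5337 = 0.718

0.718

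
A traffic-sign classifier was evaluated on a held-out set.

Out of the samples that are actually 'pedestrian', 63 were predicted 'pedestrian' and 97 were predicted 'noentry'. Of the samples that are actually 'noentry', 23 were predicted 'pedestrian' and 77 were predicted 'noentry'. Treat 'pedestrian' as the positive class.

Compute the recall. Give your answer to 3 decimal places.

0.394

Recall = TP/(TP+FN) = 63/(63+97) = 63/160 = 0.394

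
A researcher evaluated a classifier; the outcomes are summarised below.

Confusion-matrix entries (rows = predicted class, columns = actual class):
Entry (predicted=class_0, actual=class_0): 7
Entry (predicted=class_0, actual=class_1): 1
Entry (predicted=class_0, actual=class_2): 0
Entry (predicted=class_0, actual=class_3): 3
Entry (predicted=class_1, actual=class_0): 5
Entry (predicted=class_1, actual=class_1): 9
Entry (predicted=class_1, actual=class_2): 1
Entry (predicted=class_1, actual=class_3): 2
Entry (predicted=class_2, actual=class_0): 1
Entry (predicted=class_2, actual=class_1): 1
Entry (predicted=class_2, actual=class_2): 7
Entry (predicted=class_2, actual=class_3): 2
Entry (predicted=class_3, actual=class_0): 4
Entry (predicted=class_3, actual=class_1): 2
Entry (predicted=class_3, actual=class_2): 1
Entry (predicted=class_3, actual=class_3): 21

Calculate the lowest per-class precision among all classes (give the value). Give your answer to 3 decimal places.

0.529

Per-class precision (TP/(TP+FP)):
  class_0: TP=7, FP=1+0+3=4 → 7/11 = 0.6364
  class_1: TP=9, FP=5+1+2=8 → 9/17 = 0.5294
  class_2: TP=7, FP=1+1+2=4 → 7/11 = 0.6364
  class_3: TP=21, FP=4+2+1=7 → 21/28 = 0.7500
Lowest is class 'class_1' with precision = 0.529.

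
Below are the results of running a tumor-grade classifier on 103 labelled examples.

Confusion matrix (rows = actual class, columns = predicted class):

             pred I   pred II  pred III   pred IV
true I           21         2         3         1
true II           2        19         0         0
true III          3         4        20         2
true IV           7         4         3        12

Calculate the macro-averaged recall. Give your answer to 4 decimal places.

0.7084

Per-class recall (TP/(TP+FN)):
  I: TP=21, FN=2+3+1=6 → 21/27 = 0.77778
  II: TP=19, FN=2+0+0=2 → 19/21 = 0.90476
  III: TP=20, FN=3+4+2=9 → 20/29 = 0.68966
  IV: TP=12, FN=7+4+3=14 → 12/26 = 0.46154
Macro-recall = mean = (0.77778 + 0.90476 + 0.68966 + 0.46154) / 4 = 0.7084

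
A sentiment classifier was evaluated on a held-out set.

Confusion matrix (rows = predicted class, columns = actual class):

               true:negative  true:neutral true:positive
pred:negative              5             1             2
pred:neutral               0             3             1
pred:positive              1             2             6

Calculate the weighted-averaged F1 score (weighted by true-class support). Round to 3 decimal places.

0.661

Per-class F1 score (2·TP/(2·TP+FP+FN)):
  negative: TP=5, FP=1+2=3, FN=0+1=1 → 10/14 = 0.7143
  neutral: TP=3, FP=0+1=1, FN=1+2=3 → 6/10 = 0.6000
  positive: TP=6, FP=1+2=3, FN=2+1=3 → 12/18 = 0.6667
Weighted-F1 score = Σ (supportᵢ/N)·F1 scoreᵢ with N=21: (6/21)·0.7143 + (6/21)·0.6000 + (9/21)·0.6667 = 0.661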